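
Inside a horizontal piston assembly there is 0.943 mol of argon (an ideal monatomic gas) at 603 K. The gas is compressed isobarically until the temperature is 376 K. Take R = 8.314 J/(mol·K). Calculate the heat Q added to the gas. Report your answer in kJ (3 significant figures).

Q ≈ -4.45 kJ

Isobaric: W = nRΔT = (0.943)(8.314)(-227) = -1780 J.
ΔU = nCᵥΔT with Cᵥ = 3R/2: ΔU = (0.943)(12.47)(-227) = -2670 J.
Q = ΔU + W = -2670 − 1780 = -4449 J.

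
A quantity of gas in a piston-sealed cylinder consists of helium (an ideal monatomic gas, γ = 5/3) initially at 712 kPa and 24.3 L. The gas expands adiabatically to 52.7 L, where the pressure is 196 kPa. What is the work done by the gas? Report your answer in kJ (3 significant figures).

W ≈ 10.5 kJ

Adiabatic: W = (P₁V₁ − P₂V₂)/(γ − 1) with γ = 5/3.
P₁V₁ = 17302 J, P₂V₂ = 10329 J.
W = (17302 − 10329) / 0.6667 = 10459 J.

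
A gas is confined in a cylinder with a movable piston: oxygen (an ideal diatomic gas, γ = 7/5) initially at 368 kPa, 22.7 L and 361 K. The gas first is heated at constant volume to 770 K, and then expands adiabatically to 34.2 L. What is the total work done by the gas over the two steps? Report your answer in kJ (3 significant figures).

W_total ≈ 6.74 kJ

Step 1 (isochoric): W = 0 (constant volume).
After step 1: P = 784.9 kPa (V unchanged).
Step 2 (adiabatic): W = (P₁V₁ − P₂V₂)/(γ−1) = (17818 − 15124)/0.4 = 6736 J.
W_total = 0 + 6736 = 6736 J.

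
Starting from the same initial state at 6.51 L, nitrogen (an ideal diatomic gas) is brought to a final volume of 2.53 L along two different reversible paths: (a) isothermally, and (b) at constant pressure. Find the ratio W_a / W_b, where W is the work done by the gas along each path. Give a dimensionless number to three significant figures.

W_a / W_b ≈ 1.55

Path (a) isothermal: W = P₁V₁ ln(V₂/V₁) → W_a/(P₁V₁) = -0.9451.
Path (b) isobaric: W = P₁(V₂ − V₁) → W_b/(P₁V₁) = -0.6114.
W_a / W_b = -0.9451 / -0.6114 = 1.546.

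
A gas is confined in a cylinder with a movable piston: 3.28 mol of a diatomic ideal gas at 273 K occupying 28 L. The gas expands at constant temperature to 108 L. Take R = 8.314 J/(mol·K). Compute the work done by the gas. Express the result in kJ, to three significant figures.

W ≈ 10.0 kJ

Isothermal: W = nRT ln(V₂/V₁).
W = (3.28)(8.314)(273) × ln(108/28)
  = 7445 × 1.35
W_by_gas = 10050 J.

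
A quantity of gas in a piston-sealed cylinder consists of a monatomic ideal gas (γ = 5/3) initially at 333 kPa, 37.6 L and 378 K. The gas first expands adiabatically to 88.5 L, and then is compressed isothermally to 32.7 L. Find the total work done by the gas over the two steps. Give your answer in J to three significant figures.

Step 1 (adiabatic): W = (P₁V₁ − P₂V₂)/(γ−1) = (12521 − 7076)/0.667 = 8167 J.
After step 1: P = 79.96 kPa, V = 88.5 L, T = 213.6 K.
Step 2 (isothermal): W = P₁V₁ ln(V₂/V₁) = (7076) ln(32.7/88.5) = -7045 J.
W_total = 8167 − 7045 = 1122 J.

W_total ≈ 1120 J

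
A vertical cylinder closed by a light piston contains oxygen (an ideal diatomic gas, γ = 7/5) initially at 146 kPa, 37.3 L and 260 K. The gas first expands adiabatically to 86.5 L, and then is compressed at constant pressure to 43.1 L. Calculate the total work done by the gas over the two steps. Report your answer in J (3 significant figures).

Step 1 (adiabatic): W = (P₁V₁ − P₂V₂)/(γ−1) = (5446 − 3890)/0.4 = 3890 J.
After step 1: P = 44.97 kPa, V = 86.5 L, T = 185.7 K.
Step 2 (isobaric): W = PΔV = (44.97 kPa)(43.1 − 86.5 L) = -1952 J.
W_total = 3890 − 1952 = 1938 J.

W_total ≈ 1940 J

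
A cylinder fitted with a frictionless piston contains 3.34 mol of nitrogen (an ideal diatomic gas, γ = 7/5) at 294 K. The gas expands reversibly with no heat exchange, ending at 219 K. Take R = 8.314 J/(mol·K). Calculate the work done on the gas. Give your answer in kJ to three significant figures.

W ≈ -5.21 kJ

Adiabatic ⇒ Q = 0, so W_by = −ΔU = nCᵥ(T₁ − T₂).
Cᵥ = 5R/2 = 20.79 J/(mol·K).
W = (3.34)(20.79)(294 − 219) = 5207 J.
Work on gas = −W_by = -5207 J.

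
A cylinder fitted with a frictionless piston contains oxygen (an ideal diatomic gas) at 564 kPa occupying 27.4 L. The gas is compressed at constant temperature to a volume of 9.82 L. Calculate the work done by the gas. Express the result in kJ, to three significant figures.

Isothermal: W = nRT ln(V₂/V₁) = P₁V₁ ln(V₂/V₁).
P₁V₁ = (564 kPa)(27.4 L) = 15454 J.
W = 15454 × ln(9.82/27.4) = 15454 × -1.026
W_by_gas = -15857 J.

W ≈ -15.9 kJ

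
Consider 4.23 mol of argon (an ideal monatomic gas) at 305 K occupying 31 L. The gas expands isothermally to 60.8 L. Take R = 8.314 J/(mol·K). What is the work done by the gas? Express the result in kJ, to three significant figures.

W ≈ 7.23 kJ

Isothermal: W = nRT ln(V₂/V₁).
W = (4.23)(8.314)(305) × ln(60.8/31)
  = 10726 × 0.6736
W_by_gas = 7225 J.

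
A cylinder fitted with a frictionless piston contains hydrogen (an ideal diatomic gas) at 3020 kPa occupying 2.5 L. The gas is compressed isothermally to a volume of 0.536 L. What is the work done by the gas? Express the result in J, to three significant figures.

W ≈ -11600 J

Isothermal: W = nRT ln(V₂/V₁) = P₁V₁ ln(V₂/V₁).
P₁V₁ = (3020 kPa)(2.5 L) = 7550 J.
W = 7550 × ln(0.536/2.5) = 7550 × -1.54
W_by_gas = -11626 J.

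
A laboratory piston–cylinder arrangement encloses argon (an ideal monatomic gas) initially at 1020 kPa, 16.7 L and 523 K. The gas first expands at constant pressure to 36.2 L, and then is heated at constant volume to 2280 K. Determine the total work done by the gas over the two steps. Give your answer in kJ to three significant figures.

W_total ≈ 19.9 kJ

Step 1 (isobaric): W = PΔV = (1020 kPa)(36.2 − 16.7 L) = 19890 J.
Step 2 (isochoric): W = 0 (constant volume).
W_total = 19890 + 0 = 19890 J.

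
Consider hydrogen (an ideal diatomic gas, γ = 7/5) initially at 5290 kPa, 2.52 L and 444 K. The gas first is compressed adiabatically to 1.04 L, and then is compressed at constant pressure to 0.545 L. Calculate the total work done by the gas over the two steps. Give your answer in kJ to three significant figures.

W_total ≈ -23.2 kJ

Step 1 (adiabatic): W = (P₁V₁ − P₂V₂)/(γ−1) = (13331 − 18993)/0.4 = -14157 J.
After step 1: P = 18263 kPa, V = 1.04 L, T = 632.6 K.
Step 2 (isobaric): W = PΔV = (18263 kPa)(0.545 − 1.04 L) = -9040 J.
W_total = -14157 − 9040 = -23197 J.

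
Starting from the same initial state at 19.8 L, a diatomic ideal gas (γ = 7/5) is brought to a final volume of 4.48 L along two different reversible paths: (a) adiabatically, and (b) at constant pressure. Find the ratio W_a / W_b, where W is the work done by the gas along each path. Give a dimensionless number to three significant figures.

Path (a) adiabatic: W = P₁V₁(1 − (V₁/V₂)^(γ−1))/(γ−1) → W_a/(P₁V₁) = -2.03.
Path (b) isobaric: W = P₁(V₂ − V₁) → W_b/(P₁V₁) = -0.7737.
W_a / W_b = -2.03 / -0.7737 = 2.624.

W_a / W_b ≈ 2.62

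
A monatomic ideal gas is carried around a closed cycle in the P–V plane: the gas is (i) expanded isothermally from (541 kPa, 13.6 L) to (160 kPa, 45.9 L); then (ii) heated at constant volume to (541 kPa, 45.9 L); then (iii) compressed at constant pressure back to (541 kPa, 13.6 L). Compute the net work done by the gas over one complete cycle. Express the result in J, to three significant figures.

W_net ≈ -8520 J

Leg (i): W = PᵢVᵢ ln(V_f/Vᵢ) = (7358) ln(45.9/13.6) = 8950 J.
Leg (ii): W = 0.
Leg (iii): W = PΔV = (541)(13.6 − 45.9) = -17474 J.
W_net = 8950 − 17474 = -8525 J.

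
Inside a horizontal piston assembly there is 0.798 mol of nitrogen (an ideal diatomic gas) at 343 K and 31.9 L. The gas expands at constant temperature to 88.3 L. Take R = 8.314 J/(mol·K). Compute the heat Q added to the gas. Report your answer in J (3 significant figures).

Isothermal ⇒ ΔU = 0, so Q = W = nRT ln(V₂/V₁).
Q = (0.798)(8.314)(343) ln(88.3/31.9) = 2276 × 1.018 = 2317 J.

Q ≈ 2320 J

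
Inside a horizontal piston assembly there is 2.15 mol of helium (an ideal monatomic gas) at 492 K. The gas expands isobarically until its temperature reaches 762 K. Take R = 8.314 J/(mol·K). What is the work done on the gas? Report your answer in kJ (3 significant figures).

Isobaric: W = P ΔV = nR ΔT.
W = (2.15)(8.314)(762 − 492) = 4826 J.
Work on gas = −W_by = -4826 J.

W ≈ -4.83 kJ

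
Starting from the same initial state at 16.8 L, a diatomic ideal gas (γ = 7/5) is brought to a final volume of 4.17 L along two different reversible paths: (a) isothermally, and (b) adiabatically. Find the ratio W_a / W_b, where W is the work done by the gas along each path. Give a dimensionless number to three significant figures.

Path (a) isothermal: W = P₁V₁ ln(V₂/V₁) → W_a/(P₁V₁) = -1.393.
Path (b) adiabatic: W = P₁V₁(1 − (V₁/V₂)^(γ−1))/(γ−1) → W_b/(P₁V₁) = -1.865.
W_a / W_b = -1.393 / -1.865 = 0.7471.

W_a / W_b ≈ 0.747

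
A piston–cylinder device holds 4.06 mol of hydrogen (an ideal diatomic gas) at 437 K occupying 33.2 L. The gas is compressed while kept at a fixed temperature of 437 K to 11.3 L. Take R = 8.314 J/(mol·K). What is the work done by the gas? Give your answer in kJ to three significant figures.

W ≈ -15.9 kJ

Isothermal: W = nRT ln(V₂/V₁).
W = (4.06)(8.314)(437) × ln(11.3/33.2)
  = 14751 × -1.078
W_by_gas = -15898 J.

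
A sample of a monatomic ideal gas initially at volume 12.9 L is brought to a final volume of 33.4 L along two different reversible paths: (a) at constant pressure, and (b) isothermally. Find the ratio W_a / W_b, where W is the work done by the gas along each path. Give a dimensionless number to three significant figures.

Path (a) isobaric: W = P₁(V₂ − V₁) → W_a/(P₁V₁) = 1.589.
Path (b) isothermal: W = P₁V₁ ln(V₂/V₁) → W_b/(P₁V₁) = 0.9513.
W_a / W_b = 1.589 / 0.9513 = 1.67.

W_a / W_b ≈ 1.67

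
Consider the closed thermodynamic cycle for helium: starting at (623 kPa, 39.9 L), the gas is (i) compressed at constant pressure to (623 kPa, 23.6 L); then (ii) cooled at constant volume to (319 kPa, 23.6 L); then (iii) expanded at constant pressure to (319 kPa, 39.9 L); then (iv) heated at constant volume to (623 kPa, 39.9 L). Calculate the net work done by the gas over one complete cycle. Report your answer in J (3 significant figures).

W_net ≈ -4960 J

Constant-volume legs do no work.
W(i) = (623)(23.6 − 39.9) = -10155 J; W(iii) = (319)(39.9 − 23.6) = 5200 J.
W_net = -10155 + 5200 = -4955 J (the counter-clockwise enclosed area).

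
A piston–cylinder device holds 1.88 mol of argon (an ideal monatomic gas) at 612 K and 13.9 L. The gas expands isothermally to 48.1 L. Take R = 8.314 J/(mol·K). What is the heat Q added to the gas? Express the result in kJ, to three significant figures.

Isothermal ⇒ ΔU = 0, so Q = W = nRT ln(V₂/V₁).
Q = (1.88)(8.314)(612) ln(48.1/13.9) = 9566 × 1.241 = 11875 J.

Q ≈ 11.9 kJ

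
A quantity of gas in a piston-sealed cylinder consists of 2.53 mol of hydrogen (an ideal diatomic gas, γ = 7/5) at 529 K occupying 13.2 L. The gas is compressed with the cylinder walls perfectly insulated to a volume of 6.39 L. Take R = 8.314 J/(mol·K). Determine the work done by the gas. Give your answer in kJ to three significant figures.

W ≈ -9.37 kJ

Adiabatic: TV^(γ−1) = const with γ = 7/5.
T₂ = T₁ (V₁/V₂)^(γ−1) = 529 × (13.2/6.39)^0.4 = 529 × 1.337 = 707.1 K.
W_by = nCᵥ(T₁ − T₂) = (2.53)(20.79)(529 − 707.1) = -9366 J.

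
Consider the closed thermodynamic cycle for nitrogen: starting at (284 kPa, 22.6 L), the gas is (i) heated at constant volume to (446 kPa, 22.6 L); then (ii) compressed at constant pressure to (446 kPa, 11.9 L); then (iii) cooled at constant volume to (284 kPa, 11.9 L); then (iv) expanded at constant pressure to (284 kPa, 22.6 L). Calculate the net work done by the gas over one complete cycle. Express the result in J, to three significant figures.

Constant-volume legs do no work.
W(ii) = (446)(11.9 − 22.6) = -4772 J; W(iv) = (284)(22.6 − 11.9) = 3039 J.
W_net = -4772 + 3039 = -1733 J (the counter-clockwise enclosed area).

W_net ≈ -1730 J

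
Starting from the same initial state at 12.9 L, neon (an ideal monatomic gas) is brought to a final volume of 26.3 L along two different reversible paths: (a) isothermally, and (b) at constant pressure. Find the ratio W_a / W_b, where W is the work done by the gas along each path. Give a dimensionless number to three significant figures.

W_a / W_b ≈ 0.686

Path (a) isothermal: W = P₁V₁ ln(V₂/V₁) → W_a/(P₁V₁) = 0.7123.
Path (b) isobaric: W = P₁(V₂ − V₁) → W_b/(P₁V₁) = 1.039.
W_a / W_b = 0.7123 / 1.039 = 0.6858.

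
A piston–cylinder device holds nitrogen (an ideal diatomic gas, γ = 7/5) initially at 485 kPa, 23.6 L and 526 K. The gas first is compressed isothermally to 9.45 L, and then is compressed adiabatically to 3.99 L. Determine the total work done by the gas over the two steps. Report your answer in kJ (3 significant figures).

Step 1 (isothermal): W = P₁V₁ ln(V₂/V₁) = (11446) ln(9.45/23.6) = -10476 J.
After step 1: P = 1211 kPa, V = 9.45 L, T = 526 K.
Step 2 (adiabatic): W = (P₁V₁ − P₂V₂)/(γ−1) = (11446 − 16160)/0.4 = -11785 J.
W_total = -10476 − 11785 = -22260 J.

W_total ≈ -22.3 kJ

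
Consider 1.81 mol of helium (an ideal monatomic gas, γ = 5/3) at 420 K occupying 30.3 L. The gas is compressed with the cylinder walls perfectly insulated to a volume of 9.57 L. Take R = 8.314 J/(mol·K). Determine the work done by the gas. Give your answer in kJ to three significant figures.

W ≈ -11.0 kJ

Adiabatic: TV^(γ−1) = const with γ = 5/3.
T₂ = T₁ (V₁/V₂)^(γ−1) = 420 × (30.3/9.57)^0.667 = 420 × 2.156 = 905.6 K.
W_by = nCᵥ(T₁ − T₂) = (1.81)(12.47)(420 − 905.6) = -10961 J.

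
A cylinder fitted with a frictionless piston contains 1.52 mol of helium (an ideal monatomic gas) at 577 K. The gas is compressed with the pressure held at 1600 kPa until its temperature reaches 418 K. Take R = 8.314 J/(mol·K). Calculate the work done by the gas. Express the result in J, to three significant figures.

W ≈ -2010 J

Isobaric: W = P ΔV = nR ΔT.
W = (1.52)(8.314)(418 − 577) = -2009 J.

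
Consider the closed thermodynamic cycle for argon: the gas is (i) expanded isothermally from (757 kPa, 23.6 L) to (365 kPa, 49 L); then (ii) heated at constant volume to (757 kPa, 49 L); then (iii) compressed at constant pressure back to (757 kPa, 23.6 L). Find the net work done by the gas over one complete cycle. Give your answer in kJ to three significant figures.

Leg (i): W = PᵢVᵢ ln(V_f/Vᵢ) = (17865) ln(49/23.6) = 13052 J.
Leg (ii): W = 0.
Leg (iii): W = PΔV = (757)(23.6 − 49) = -19228 J.
W_net = 13052 − 19228 = -6176 J.

W_net ≈ -6.18 kJ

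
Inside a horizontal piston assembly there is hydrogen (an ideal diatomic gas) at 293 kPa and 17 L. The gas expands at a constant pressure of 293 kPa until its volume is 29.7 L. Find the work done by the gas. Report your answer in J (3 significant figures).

W ≈ 3720 J

Isobaric: W = P ΔV.
W = (293 kPa)(29.7 − 17 L) = (293)(12.7) = 3721 J.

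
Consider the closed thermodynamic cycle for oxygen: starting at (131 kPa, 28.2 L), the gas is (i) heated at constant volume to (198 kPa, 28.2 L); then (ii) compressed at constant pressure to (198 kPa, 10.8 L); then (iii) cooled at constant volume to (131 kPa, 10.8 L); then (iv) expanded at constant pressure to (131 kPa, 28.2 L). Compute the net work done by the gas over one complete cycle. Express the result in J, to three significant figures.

Constant-volume legs do no work.
W(ii) = (198)(10.8 − 28.2) = -3445 J; W(iv) = (131)(28.2 − 10.8) = 2279 J.
W_net = -3445 + 2279 = -1166 J (the counter-clockwise enclosed area).

W_net ≈ -1170 J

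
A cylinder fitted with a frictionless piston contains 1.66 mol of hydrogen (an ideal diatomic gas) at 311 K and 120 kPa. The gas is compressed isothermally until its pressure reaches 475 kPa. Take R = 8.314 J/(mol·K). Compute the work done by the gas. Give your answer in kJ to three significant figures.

W ≈ -5.91 kJ

Isothermal process: W = nRT ln(V₂/V₁) = nRT ln(P₁/P₂).
W = (1.66)(8.314)(311) × ln(120/475)
  = 4292 × ln(0.2526) = 4292 × -1.376
W_by_gas = -5905 J.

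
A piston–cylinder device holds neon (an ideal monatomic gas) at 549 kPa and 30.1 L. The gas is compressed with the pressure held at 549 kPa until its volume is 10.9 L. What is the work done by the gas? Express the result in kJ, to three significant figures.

W ≈ -10.5 kJ

Isobaric: W = P ΔV.
W = (549 kPa)(10.9 − 30.1 L) = (549)(-19.2) = -10541 J.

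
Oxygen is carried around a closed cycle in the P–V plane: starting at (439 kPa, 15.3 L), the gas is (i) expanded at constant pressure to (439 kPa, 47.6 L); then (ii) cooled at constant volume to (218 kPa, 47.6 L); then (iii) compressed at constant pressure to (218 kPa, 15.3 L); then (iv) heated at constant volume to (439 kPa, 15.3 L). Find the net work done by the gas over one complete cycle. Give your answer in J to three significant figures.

Constant-volume legs do no work.
W(i) = (439)(47.6 − 15.3) = 14180 J; W(iii) = (218)(15.3 − 47.6) = -7041 J.
W_net = 14180 − 7041 = 7138 J (the clockwise enclosed area).

W_net ≈ 7140 J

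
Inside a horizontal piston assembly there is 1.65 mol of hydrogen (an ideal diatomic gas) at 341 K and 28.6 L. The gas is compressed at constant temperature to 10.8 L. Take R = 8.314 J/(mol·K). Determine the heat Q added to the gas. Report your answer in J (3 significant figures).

Q ≈ -4560 J

Isothermal ⇒ ΔU = 0, so Q = W = nRT ln(V₂/V₁).
Q = (1.65)(8.314)(341) ln(10.8/28.6) = 4678 × -0.9739 = -4556 J.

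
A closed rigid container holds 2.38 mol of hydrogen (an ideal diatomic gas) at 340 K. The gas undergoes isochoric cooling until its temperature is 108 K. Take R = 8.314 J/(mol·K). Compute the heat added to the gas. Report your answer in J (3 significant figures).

Constant volume ⇒ W = 0, so Q = ΔU = nCᵥΔT with Cᵥ = 5R/2 = 20.79 J/(mol·K).
ΔU = (2.38)(20.79)(108 − 340) = -11477 J.

Q ≈ -11500 J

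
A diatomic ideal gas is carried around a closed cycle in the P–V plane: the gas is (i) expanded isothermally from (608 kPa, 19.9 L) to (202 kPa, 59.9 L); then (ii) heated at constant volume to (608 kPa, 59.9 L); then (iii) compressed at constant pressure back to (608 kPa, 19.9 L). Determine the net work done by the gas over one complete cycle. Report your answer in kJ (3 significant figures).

W_net ≈ -11.0 kJ

Leg (i): W = PᵢVᵢ ln(V_f/Vᵢ) = (12099) ln(59.9/19.9) = 13333 J.
Leg (ii): W = 0.
Leg (iii): W = PΔV = (608)(19.9 − 59.9) = -24320 J.
W_net = 13333 − 24320 = -10987 J.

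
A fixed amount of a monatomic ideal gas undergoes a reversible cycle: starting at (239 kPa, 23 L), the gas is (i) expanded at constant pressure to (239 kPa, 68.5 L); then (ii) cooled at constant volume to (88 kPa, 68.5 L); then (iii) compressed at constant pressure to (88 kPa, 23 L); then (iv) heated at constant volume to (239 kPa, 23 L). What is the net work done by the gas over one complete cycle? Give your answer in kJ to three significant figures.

W_net ≈ 6.87 kJ

Constant-volume legs do no work.
W(i) = (239)(68.5 − 23) = 10874 J; W(iii) = (88)(23 − 68.5) = -4004 J.
W_net = 10874 − 4004 = 6870 J (the clockwise enclosed area).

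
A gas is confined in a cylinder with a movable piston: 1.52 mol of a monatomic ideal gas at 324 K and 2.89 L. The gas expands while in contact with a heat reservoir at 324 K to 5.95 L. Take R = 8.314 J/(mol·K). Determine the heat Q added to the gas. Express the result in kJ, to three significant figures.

Q ≈ 2.96 kJ

Isothermal ⇒ ΔU = 0, so Q = W = nRT ln(V₂/V₁).
Q = (1.52)(8.314)(324) ln(5.95/2.89) = 4094 × 0.7221 = 2957 J.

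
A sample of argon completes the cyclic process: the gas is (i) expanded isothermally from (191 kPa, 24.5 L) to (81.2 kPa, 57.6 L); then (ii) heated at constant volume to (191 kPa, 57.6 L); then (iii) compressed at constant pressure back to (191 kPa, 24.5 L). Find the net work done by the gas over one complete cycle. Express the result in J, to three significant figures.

W_net ≈ -2320 J

Leg (i): W = PᵢVᵢ ln(V_f/Vᵢ) = (4680) ln(57.6/24.5) = 4000 J.
Leg (ii): W = 0.
Leg (iii): W = PΔV = (191)(24.5 − 57.6) = -6322 J.
W_net = 4000 − 6322 = -2322 J.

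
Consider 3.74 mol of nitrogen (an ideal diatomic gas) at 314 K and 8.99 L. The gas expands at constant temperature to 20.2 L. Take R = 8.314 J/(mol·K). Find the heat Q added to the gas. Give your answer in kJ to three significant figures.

Isothermal ⇒ ΔU = 0, so Q = W = nRT ln(V₂/V₁).
Q = (3.74)(8.314)(314) ln(20.2/8.99) = 9764 × 0.8096 = 7904 J.

Q ≈ 7.90 kJ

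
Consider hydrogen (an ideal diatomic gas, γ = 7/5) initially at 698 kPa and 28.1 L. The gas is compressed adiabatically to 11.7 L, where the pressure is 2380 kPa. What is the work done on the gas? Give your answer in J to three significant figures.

Adiabatic: W = (P₁V₁ − P₂V₂)/(γ − 1) with γ = 7/5.
P₁V₁ = 19614 J, P₂V₂ = 27846 J.
W = (19614 − 27846) / 0.4 = -20581 J.
Work on gas = −W_by = 20581 J.

W ≈ 20600 J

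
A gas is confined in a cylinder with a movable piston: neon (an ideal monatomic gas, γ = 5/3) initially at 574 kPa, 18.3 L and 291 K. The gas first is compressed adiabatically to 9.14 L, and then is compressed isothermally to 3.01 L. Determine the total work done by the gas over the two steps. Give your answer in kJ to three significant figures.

W_total ≈ -27.8 kJ

Step 1 (adiabatic): W = (P₁V₁ − P₂V₂)/(γ−1) = (10504 − 16687)/0.667 = -9274 J.
After step 1: P = 1826 kPa, V = 9.14 L, T = 462.3 K.
Step 2 (isothermal): W = P₁V₁ ln(V₂/V₁) = (16687) ln(3.01/9.14) = -18534 J.
W_total = -9274 − 18534 = -27808 J.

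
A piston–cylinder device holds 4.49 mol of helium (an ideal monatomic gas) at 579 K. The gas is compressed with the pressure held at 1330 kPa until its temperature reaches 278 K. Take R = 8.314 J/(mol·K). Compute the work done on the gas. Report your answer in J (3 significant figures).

W ≈ 11200 J

Isobaric: W = P ΔV = nR ΔT.
W = (4.49)(8.314)(278 − 579) = -11236 J.
Work on gas = −W_by = 11236 J.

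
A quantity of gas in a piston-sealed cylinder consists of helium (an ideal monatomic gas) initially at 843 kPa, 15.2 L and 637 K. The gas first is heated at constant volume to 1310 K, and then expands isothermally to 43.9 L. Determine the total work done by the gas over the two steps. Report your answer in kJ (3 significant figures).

Step 1 (isochoric): W = 0 (constant volume).
After step 1: P = 1734 kPa (V unchanged).
Step 2 (isothermal): W = P₁V₁ ln(V₂/V₁) = (26351) ln(43.9/15.2) = 27949 J.
W_total = 0 + 27949 = 27949 J.

W_total ≈ 27.9 kJ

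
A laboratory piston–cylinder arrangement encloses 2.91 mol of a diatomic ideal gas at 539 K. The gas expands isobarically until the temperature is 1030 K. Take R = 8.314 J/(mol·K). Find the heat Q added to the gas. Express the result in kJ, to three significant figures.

Isobaric: W = nRΔT = (2.91)(8.314)(491) = 11879 J.
ΔU = nCᵥΔT with Cᵥ = 5R/2: ΔU = (2.91)(20.79)(491) = 29698 J.
Q = ΔU + W = 29698 + 11879 = 41577 J.

Q ≈ 41.6 kJ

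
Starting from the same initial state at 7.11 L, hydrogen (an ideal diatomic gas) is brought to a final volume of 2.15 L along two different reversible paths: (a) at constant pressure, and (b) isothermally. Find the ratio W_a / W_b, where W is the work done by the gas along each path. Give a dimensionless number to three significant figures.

Path (a) isobaric: W = P₁(V₂ − V₁) → W_a/(P₁V₁) = -0.6976.
Path (b) isothermal: W = P₁V₁ ln(V₂/V₁) → W_b/(P₁V₁) = -1.196.
W_a / W_b = -0.6976 / -1.196 = 0.5833.

W_a / W_b ≈ 0.583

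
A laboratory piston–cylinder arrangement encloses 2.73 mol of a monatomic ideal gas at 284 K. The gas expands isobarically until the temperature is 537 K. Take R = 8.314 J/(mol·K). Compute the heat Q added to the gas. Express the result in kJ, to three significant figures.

Q ≈ 14.4 kJ

Isobaric: W = nRΔT = (2.73)(8.314)(253) = 5742 J.
ΔU = nCᵥΔT with Cᵥ = 3R/2: ΔU = (2.73)(12.47)(253) = 8614 J.
Q = ΔU + W = 8614 + 5742 = 14356 J.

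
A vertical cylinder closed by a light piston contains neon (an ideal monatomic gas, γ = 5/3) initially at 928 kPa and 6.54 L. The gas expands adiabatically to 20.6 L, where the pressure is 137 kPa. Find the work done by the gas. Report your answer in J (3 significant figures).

Adiabatic: W = (P₁V₁ − P₂V₂)/(γ − 1) with γ = 5/3.
P₁V₁ = 6069 J, P₂V₂ = 2822 J.
W = (6069 − 2822) / 0.6667 = 4870 J.

W ≈ 4870 J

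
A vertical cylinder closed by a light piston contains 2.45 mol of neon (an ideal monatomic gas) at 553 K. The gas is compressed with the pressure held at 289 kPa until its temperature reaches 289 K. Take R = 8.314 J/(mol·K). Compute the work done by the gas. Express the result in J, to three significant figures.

W ≈ -5380 J

Isobaric: W = P ΔV = nR ΔT.
W = (2.45)(8.314)(289 − 553) = -5377 J.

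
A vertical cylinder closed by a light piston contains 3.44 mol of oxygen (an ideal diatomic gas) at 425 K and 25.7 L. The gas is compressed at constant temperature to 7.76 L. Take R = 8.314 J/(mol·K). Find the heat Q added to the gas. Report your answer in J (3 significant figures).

Isothermal ⇒ ΔU = 0, so Q = W = nRT ln(V₂/V₁).
Q = (3.44)(8.314)(425) ln(7.76/25.7) = 12155 × -1.198 = -14556 J.

Q ≈ -14600 J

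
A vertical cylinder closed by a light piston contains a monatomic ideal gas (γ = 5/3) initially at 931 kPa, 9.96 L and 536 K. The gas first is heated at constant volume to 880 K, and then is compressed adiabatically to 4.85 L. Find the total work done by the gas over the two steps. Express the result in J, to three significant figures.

W_total ≈ -14100 J

Step 1 (isochoric): W = 0 (constant volume).
After step 1: P = 1529 kPa (V unchanged).
Step 2 (adiabatic): W = (P₁V₁ − P₂V₂)/(γ−1) = (15224 − 24596)/0.667 = -14059 J.
W_total = 0 − 14059 = -14059 J.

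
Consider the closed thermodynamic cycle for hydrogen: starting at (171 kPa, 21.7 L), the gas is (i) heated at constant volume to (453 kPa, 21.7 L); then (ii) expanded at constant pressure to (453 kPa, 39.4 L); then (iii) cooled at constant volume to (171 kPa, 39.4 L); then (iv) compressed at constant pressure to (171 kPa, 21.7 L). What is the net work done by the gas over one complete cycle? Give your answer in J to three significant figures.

Constant-volume legs do no work.
W(ii) = (453)(39.4 − 21.7) = 8018 J; W(iv) = (171)(21.7 − 39.4) = -3027 J.
W_net = 8018 − 3027 = 4991 J (the clockwise enclosed area).

W_net ≈ 4990 J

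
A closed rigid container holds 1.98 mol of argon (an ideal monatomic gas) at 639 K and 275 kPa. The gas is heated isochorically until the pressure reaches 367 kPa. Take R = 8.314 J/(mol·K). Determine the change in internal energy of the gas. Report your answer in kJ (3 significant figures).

Constant volume ⇒ W = 0, so Q = ΔU = nCᵥΔT with Cᵥ = 3R/2 = 12.47 J/(mol·K).
At constant V, T₂/T₁ = P₂/P₁ ⇒ ΔT = T₁(P₂/P₁ − 1) = 639·(367/275 − 1) = 213.8 K.
ΔU = (1.98)(12.47)(213.8) = 5279 J.

ΔU ≈ 5.28 kJ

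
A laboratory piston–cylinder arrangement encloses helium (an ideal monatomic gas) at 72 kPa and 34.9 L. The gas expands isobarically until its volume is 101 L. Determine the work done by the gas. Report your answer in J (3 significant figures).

W ≈ 4760 J

Isobaric: W = P ΔV.
W = (72 kPa)(101 − 34.9 L) = (72)(66.1) = 4759 J.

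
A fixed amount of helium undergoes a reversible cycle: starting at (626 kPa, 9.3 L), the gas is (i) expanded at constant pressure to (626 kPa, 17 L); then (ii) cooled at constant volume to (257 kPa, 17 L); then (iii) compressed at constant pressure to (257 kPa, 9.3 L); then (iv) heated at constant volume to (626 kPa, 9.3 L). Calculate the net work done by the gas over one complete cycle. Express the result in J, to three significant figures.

Constant-volume legs do no work.
W(i) = (626)(17 − 9.3) = 4820 J; W(iii) = (257)(9.3 − 17) = -1979 J.
W_net = 4820 − 1979 = 2841 J (the clockwise enclosed area).

W_net ≈ 2840 J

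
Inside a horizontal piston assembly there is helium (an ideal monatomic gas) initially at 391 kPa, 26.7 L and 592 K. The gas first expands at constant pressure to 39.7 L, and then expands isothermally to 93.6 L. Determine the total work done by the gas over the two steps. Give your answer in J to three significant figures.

W_total ≈ 18400 J

Step 1 (isobaric): W = PΔV = (391 kPa)(39.7 − 26.7 L) = 5083 J.
After step 1: P = 391 kPa, V = 39.7 L, T = 880.2 K.
Step 2 (isothermal): W = P₁V₁ ln(V₂/V₁) = (15523) ln(93.6/39.7) = 13313 J.
W_total = 5083 + 13313 = 18396 J.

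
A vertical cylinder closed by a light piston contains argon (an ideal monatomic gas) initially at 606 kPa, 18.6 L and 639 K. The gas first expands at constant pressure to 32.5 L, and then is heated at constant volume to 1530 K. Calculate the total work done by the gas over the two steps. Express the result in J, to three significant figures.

W_total ≈ 8420 J

Step 1 (isobaric): W = PΔV = (606 kPa)(32.5 − 18.6 L) = 8423 J.
Step 2 (isochoric): W = 0 (constant volume).
W_total = 8423 + 0 = 8423 J.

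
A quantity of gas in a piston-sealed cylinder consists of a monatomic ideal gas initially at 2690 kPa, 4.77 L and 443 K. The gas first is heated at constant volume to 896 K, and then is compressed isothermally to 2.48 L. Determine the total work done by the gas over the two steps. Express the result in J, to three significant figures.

W_total ≈ -17000 J

Step 1 (isochoric): W = 0 (constant volume).
After step 1: P = 5441 kPa (V unchanged).
Step 2 (isothermal): W = P₁V₁ ln(V₂/V₁) = (25952) ln(2.48/4.77) = -16975 J.
W_total = 0 − 16975 = -16975 J.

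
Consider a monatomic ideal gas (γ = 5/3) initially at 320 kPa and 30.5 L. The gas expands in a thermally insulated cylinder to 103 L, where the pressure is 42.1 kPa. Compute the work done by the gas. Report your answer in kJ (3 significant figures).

W ≈ 8.14 kJ

Adiabatic: W = (P₁V₁ − P₂V₂)/(γ − 1) with γ = 5/3.
P₁V₁ = 9760 J, P₂V₂ = 4336 J.
W = (9760 − 4336) / 0.6667 = 8136 J.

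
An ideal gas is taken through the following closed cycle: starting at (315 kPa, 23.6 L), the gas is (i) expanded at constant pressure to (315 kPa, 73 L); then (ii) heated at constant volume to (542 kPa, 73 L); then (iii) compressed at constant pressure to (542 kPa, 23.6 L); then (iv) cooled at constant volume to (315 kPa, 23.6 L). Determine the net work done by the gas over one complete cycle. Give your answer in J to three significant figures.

W_net ≈ -11200 J

Constant-volume legs do no work.
W(i) = (315)(73 − 23.6) = 15561 J; W(iii) = (542)(23.6 − 73) = -26775 J.
W_net = 15561 − 26775 = -11214 J (the counter-clockwise enclosed area).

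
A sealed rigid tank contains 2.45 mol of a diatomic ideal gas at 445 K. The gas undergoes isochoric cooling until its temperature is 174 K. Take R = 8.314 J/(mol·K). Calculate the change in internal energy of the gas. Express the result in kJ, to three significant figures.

Constant volume ⇒ W = 0, so Q = ΔU = nCᵥΔT with Cᵥ = 5R/2 = 20.79 J/(mol·K).
ΔU = (2.45)(20.79)(174 − 445) = -13800 J.

ΔU ≈ -13.8 kJ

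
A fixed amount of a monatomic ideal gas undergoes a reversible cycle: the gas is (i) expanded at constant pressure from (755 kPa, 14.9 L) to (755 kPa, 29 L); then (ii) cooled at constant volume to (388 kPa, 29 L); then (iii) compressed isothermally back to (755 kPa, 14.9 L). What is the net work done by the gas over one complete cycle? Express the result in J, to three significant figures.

Leg (i): W = PΔV = (755)(29 − 14.9) = 10646 J.
Leg (ii): W = 0.
Leg (iii): W = PᵢVᵢ ln(V_f/Vᵢ) = (11252) ln(14.9/29) = -7493 J.
W_net = 10646 − 7493 = 3152 J.

W_net ≈ 3150 J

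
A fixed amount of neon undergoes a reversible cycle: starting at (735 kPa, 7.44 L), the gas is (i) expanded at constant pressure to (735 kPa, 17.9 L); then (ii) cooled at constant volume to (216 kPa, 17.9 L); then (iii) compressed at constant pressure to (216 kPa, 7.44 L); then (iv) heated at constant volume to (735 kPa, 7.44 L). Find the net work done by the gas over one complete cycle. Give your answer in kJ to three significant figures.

Constant-volume legs do no work.
W(i) = (735)(17.9 − 7.44) = 7688 J; W(iii) = (216)(7.44 − 17.9) = -2259 J.
W_net = 7688 − 2259 = 5429 J (the clockwise enclosed area).

W_net ≈ 5.43 kJ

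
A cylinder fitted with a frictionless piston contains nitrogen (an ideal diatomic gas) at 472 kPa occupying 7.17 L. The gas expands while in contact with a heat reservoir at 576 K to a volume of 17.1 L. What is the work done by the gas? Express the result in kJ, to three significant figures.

W ≈ 2.94 kJ

Isothermal: W = nRT ln(V₂/V₁) = P₁V₁ ln(V₂/V₁).
P₁V₁ = (472 kPa)(7.17 L) = 3384 J.
W = 3384 × ln(17.1/7.17) = 3384 × 0.8692
W_by_gas = 2941 J.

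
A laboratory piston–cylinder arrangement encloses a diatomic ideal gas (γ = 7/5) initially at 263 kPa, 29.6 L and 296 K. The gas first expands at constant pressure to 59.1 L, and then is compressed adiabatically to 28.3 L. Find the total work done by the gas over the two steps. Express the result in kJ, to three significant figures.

W_total ≈ -5.55 kJ

Step 1 (isobaric): W = PΔV = (263 kPa)(59.1 − 29.6 L) = 7758 J.
After step 1: P = 263 kPa, V = 59.1 L, T = 591 K.
Step 2 (adiabatic): W = (P₁V₁ − P₂V₂)/(γ−1) = (15543 − 20867)/0.4 = -13310 J.
W_total = 7758 − 13310 = -5551 J.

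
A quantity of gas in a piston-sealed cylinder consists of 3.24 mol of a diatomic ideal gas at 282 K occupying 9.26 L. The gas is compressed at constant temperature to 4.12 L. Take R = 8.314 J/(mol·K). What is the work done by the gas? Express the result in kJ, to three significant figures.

Isothermal: W = nRT ln(V₂/V₁).
W = (3.24)(8.314)(282) × ln(4.12/9.26)
  = 7596 × -0.8099
W_by_gas = -6152 J.

W ≈ -6.15 kJ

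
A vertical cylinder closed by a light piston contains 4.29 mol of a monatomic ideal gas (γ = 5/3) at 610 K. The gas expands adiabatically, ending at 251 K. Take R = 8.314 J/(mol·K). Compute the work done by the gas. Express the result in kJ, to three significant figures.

Adiabatic ⇒ Q = 0, so W_by = −ΔU = nCᵥ(T₁ − T₂).
Cᵥ = 3R/2 = 12.47 J/(mol·K).
W = (4.29)(12.47)(610 − 251) = 19207 J.

W ≈ 19.2 kJ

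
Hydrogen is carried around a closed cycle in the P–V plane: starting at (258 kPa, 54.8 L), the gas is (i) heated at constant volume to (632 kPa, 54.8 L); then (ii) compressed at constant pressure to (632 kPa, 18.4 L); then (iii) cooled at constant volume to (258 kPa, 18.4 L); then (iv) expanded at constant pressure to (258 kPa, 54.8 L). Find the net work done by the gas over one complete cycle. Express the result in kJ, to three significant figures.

Constant-volume legs do no work.
W(ii) = (632)(18.4 − 54.8) = -23005 J; W(iv) = (258)(54.8 − 18.4) = 9391 J.
W_net = -23005 + 9391 = -13614 J (the counter-clockwise enclosed area).

W_net ≈ -13.6 kJ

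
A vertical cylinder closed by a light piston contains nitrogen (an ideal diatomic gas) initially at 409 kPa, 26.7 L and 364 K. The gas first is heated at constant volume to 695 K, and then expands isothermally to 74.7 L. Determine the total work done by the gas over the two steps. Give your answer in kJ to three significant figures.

Step 1 (isochoric): W = 0 (constant volume).
After step 1: P = 780.9 kPa (V unchanged).
Step 2 (isothermal): W = P₁V₁ ln(V₂/V₁) = (20851) ln(74.7/26.7) = 21451 J.
W_total = 0 + 21451 = 21451 J.

W_total ≈ 21.5 kJ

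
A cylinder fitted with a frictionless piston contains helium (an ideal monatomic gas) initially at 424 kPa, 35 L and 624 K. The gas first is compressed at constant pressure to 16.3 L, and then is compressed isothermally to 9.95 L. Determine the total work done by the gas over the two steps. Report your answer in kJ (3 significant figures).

Step 1 (isobaric): W = PΔV = (424 kPa)(16.3 − 35 L) = -7929 J.
After step 1: P = 424 kPa, V = 16.3 L, T = 290.6 K.
Step 2 (isothermal): W = P₁V₁ ln(V₂/V₁) = (6911) ln(9.95/16.3) = -3411 J.
W_total = -7929 − 3411 = -11340 J.

W_total ≈ -11.3 kJ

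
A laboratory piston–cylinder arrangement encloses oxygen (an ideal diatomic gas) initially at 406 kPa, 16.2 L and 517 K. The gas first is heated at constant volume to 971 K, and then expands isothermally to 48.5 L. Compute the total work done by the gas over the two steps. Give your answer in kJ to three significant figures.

Step 1 (isochoric): W = 0 (constant volume).
After step 1: P = 762.5 kPa (V unchanged).
Step 2 (isothermal): W = P₁V₁ ln(V₂/V₁) = (12353) ln(48.5/16.2) = 13546 J.
W_total = 0 + 13546 = 13546 J.

W_total ≈ 13.5 kJ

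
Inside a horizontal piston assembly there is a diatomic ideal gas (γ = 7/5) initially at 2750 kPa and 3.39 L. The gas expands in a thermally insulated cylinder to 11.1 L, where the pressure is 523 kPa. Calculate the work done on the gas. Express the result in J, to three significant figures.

W ≈ -8790 J

Adiabatic: W = (P₁V₁ − P₂V₂)/(γ − 1) with γ = 7/5.
P₁V₁ = 9322 J, P₂V₂ = 5805 J.
W = (9322 − 5805) / 0.4 = 8793 J.
Work on gas = −W_by = -8793 J.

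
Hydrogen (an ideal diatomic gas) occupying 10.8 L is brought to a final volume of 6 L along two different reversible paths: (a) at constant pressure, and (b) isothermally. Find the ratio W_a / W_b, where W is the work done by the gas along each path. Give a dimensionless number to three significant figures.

W_a / W_b ≈ 0.756

Path (a) isobaric: W = P₁(V₂ − V₁) → W_a/(P₁V₁) = -0.4444.
Path (b) isothermal: W = P₁V₁ ln(V₂/V₁) → W_b/(P₁V₁) = -0.5878.
W_a / W_b = -0.4444 / -0.5878 = 0.7561.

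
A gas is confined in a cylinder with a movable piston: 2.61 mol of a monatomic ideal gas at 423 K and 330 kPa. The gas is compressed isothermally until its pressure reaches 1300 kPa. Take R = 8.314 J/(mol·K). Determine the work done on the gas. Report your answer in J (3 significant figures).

W ≈ 12600 J

Isothermal process: W = nRT ln(V₂/V₁) = nRT ln(P₁/P₂).
W = (2.61)(8.314)(423) × ln(330/1300)
  = 9179 × ln(0.2538) = 9179 × -1.371
W_by_gas = -12585 J; work on gas = −W_by = 12585 J.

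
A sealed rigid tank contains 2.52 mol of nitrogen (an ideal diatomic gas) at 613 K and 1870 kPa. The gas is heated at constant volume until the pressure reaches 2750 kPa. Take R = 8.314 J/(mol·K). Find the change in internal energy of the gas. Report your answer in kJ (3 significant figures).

ΔU ≈ 15.1 kJ

Constant volume ⇒ W = 0, so Q = ΔU = nCᵥΔT with Cᵥ = 5R/2 = 20.79 J/(mol·K).
At constant V, T₂/T₁ = P₂/P₁ ⇒ ΔT = T₁(P₂/P₁ − 1) = 613·(2750/1870 − 1) = 288.5 K.
ΔU = (2.52)(20.79)(288.5) = 15110 J.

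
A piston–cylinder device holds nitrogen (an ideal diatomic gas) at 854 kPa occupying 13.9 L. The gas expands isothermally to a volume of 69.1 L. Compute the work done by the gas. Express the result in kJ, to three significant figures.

Isothermal: W = nRT ln(V₂/V₁) = P₁V₁ ln(V₂/V₁).
P₁V₁ = (854 kPa)(13.9 L) = 11871 J.
W = 11871 × ln(69.1/13.9) = 11871 × 1.604
W_by_gas = 19036 J.

W ≈ 19.0 kJ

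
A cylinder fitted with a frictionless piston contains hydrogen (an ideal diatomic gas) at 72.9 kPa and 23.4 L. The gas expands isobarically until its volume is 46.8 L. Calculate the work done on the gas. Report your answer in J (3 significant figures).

Isobaric: W = P ΔV.
W = (72.9 kPa)(46.8 − 23.4 L) = (72.9)(23.4) = 1706 J.
Work on gas = −W_by = -1706 J.

W ≈ -1710 J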